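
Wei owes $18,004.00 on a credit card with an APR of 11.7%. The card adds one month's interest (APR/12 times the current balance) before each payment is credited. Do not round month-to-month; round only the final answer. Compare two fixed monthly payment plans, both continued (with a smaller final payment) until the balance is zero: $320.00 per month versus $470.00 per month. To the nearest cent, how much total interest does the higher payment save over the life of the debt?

Monthly rate r = 11.7%/12 = 0.975% = 0.00975.
At $320.00/mo: n = ⌈−ln(1 − rB₀/P)/ln(1+r)⌉ = 82 payments (last $309.62); total interest = total paid − $18,004.00 = $8,225.62.
At $470.00/mo: 49 payments (last $90.11); total interest $4,646.11.
Interest saved = $8,225.62 − $4,646.11 = $3,579.51.

$3,579.51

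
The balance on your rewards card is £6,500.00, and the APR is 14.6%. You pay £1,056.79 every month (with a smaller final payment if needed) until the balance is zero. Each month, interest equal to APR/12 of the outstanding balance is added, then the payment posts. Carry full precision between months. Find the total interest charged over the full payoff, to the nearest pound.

Monthly rate r = 14.6%/12 = 1.21667% = 0.0121667.
Payoff takes n = ⌈−ln(1 − rB₀/P)/ln(1+r)⌉ = ⌈6.432⌉ = 7 payments; the last is £457.91.
Total paid = 6·£1,056.79 + £457.91 = £6,798.65.
Total interest = total paid − principal = £6,798.65 − £6,500.00 = £298.65.

£299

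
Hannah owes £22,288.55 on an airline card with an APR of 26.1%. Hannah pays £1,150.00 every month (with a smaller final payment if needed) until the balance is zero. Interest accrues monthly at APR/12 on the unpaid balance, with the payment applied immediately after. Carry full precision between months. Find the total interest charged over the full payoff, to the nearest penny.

Monthly rate r = 26.1%/12 = 2.175% = 0.02175.
Payoff takes n = ⌈−ln(1 − rB₀/P)/ln(1+r)⌉ = ⌈25.440⌉ = 26 payments; the last is £509.31.
Total paid = 25·£1,150.00 + £509.31 = £29,259.31.
Total interest = total paid − principal = £29,259.31 − £22,288.55 = £6,970.76.

£6,970.76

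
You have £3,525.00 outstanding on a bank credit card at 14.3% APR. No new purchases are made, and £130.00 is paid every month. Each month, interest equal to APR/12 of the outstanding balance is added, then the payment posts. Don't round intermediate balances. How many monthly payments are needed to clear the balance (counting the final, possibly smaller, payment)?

Monthly rate r = 14.3%/12 = 1.19167% = 0.0119167.
Recurrence: B ← B·(1+r) − £130.00.
Month 1: interest £42.01; balance after payment £3,437.01.
Month 2: interest £40.96; balance after payment £3,347.96.
Closed form: n = −ln(1 − rB₀/P)/ln(1+r) = −ln(0.67688)/ln(1.01192) ≈ 32.945, so the balance reaches zero during payment 33.

33 payments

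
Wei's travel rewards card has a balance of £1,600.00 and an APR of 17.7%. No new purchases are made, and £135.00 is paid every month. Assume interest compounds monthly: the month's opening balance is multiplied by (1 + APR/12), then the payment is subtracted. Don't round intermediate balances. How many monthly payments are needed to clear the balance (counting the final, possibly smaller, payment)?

Monthly rate r = 17.7%/12 = 1.475% = 0.01475.
Recurrence: B ← B·(1+r) − £135.00.
Month 1: interest £23.60; balance after payment £1,488.60.
Month 2: interest £21.96; balance after payment £1,375.56.
Closed form: n = −ln(1 − rB₀/P)/ln(1+r) = −ln(0.82519)/ln(1.01475) ≈ 13.123, so the balance reaches zero during payment 14.

14 payments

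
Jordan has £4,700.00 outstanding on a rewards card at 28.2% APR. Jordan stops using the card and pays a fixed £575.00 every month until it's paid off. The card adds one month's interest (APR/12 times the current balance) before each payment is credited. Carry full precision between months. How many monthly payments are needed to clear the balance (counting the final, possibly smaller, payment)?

10 months

Monthly rate r = 28.2%/12 = 2.35% = 0.0235.
Recurrence: B ← B·(1+r) − £575.00.
Month 1: interest £110.45; balance after payment £4,235.45.
Month 2: interest £99.53; balance after payment £3,759.98.
Closed form: n = −ln(1 − rB₀/P)/ln(1+r) = −ln(0.80791)/ln(1.0235) ≈ 9.183, so the balance reaches zero during payment 10.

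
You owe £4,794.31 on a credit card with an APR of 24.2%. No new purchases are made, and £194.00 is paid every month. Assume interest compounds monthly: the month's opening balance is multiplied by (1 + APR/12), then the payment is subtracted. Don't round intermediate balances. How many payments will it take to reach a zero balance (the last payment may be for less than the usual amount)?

Monthly rate r = 24.2%/12 = 2.01667% = 0.0201667.
Recurrence: B ← B·(1+r) − £194.00.
Month 1: interest £96.69; balance after payment £4,697.00.
Month 2: interest £94.72; balance after payment £4,597.72.
Closed form: n = −ln(1 − rB₀/P)/ln(1+r) = −ln(0.50162)/ln(1.02017) ≈ 34.554, so the balance reaches zero during payment 35.

35 months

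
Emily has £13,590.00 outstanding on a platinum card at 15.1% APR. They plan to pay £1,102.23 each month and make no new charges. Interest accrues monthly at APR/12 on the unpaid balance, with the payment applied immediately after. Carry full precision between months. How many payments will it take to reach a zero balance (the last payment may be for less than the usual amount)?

Monthly rate r = 15.1%/12 = 1.25833% = 0.0125833.
Recurrence: B ← B·(1+r) − £1,102.23.
Month 1: interest £171.01; balance after payment £12,658.78.
Month 2: interest £159.29; balance after payment £11,715.84.
Closed form: n = −ln(1 − rB₀/P)/ln(1+r) = −ln(0.84485)/ln(1.01258) ≈ 13.482, so the balance reaches zero during payment 14.

14 payments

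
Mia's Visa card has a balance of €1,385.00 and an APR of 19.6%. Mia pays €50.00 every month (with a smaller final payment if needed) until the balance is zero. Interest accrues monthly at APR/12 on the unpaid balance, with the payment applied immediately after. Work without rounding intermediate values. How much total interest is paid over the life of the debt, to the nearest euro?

€474

Monthly rate r = 19.6%/12 = 1.63333% = 0.0163333.
Payoff takes n = ⌈−ln(1 − rB₀/P)/ln(1+r)⌉ = ⌈37.174⌉ = 38 payments; the last is €8.76.
Total paid = 37·€50.00 + €8.76 = €1,858.76.
Total interest = total paid − principal = €1,858.76 − €1,385.00 = €473.76.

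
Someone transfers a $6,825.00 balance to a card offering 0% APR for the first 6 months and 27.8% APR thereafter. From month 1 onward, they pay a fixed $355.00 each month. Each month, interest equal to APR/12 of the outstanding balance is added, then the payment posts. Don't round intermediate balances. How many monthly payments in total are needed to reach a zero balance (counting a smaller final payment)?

Promo months 1–6 at r₀ = 0%/12 = 0; months 7+ at r₁ = 27.8%/12 = 0.0231667.
After month 6 (no interest yet): B = $6,825.00 − 6·$355.00 = $4,695.00.
Then at r₁ with $355.00/mo: n₂ = −ln(1 − r₁·B/P)/ln(1+r₁) ≈ 15.97 → 16 more payments.

22 payments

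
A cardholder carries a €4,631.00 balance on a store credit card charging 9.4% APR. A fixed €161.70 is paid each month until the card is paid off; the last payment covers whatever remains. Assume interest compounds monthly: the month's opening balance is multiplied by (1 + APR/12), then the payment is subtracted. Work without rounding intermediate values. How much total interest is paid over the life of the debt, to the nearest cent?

Monthly rate r = 9.4%/12 = 0.783333% = 0.00783333.
Payoff takes n = ⌈−ln(1 − rB₀/P)/ln(1+r)⌉ = ⌈32.558⌉ = 33 payments; the last is €90.39.
Total paid = 32·€161.70 + €90.39 = €5,264.79.
Total interest = total paid − principal = €5,264.79 − €4,631.00 = €633.79.

€633.79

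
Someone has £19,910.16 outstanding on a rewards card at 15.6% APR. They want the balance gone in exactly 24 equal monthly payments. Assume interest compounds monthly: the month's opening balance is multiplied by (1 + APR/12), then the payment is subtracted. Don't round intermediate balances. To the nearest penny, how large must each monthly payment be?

Monthly rate r = 15.6%/12 = 1.3% = 0.013.
Level-payment amortization: P = B₀·r / (1 − (1+r)^(−n)) = 19910.16·0.013 / (1 − 1.013^(−24)).
Denominator 1 − (1+r)^(−24) = 0.266545274.
P = 258.832 / 0.266545274 ≈ 971.06.

£971.06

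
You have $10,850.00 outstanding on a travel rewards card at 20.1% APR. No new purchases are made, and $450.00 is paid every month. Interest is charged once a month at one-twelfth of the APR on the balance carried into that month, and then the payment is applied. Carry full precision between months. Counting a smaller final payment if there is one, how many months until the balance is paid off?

Monthly rate r = 20.1%/12 = 1.675% = 0.01675.
Recurrence: B ← B·(1+r) − $450.00.
Month 1: interest $181.74; balance after payment $10,581.74.
Month 2: interest $177.24; balance after payment $10,308.98.
Closed form: n = −ln(1 − rB₀/P)/ln(1+r) = −ln(0.59614)/ln(1.01675) ≈ 31.140, so the balance reaches zero during payment 32.

32 payments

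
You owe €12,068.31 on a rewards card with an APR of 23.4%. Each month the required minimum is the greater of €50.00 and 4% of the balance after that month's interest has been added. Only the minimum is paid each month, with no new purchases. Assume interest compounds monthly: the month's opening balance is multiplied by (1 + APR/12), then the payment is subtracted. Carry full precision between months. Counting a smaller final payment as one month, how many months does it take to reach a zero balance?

140 months

Monthly rate r = 23.4%/12 = 1.95% = 0.0195.
While 4% of the post-interest balance exceeds €50.00, each month B ← (B·(1+r))·(1 − 0.04), i.e. B shrinks by the factor (1+r)·0.96 = 0.97872.
This holds for months 1–107. Entering month 108 the balance is €1,208.10; 4% of the post-interest balance is now below €50.00, so the flat €50.00 minimum applies from here.
From month 108 a fixed €50.00 at rate r clears €1,208.10 in 33 more payments. Total: 107 + 33 = 140 months.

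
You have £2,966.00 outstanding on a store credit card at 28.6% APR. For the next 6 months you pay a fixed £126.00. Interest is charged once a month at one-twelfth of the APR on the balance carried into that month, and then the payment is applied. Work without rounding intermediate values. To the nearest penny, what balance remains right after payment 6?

Monthly rate r = 28.6%/12 = 2.38333% = 0.0238333.
Each month: B ← B·(1+r) − £126.00.
Month 1: interest £70.69; balance after payment £2,910.69.
Month 2: interest £69.37; balance after payment £2,854.06.
Month 3: interest £68.02; balance after payment £2,796.08.
Month 4: interest £66.64; balance after payment £2,736.72.
Month 5: interest £65.23; balance after payment £2,675.95.
Month 6: interest £63.78; balance after payment £2,613.72.

£2,613.72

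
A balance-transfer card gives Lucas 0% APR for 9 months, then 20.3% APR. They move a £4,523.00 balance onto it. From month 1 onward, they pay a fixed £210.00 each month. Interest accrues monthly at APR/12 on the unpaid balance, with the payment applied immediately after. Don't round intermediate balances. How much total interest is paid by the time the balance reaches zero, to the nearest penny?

Promo months 1–9 at r₀ = 0%/12 = 0; months 10+ at r₁ = 20.3%/12 = 0.0169167.
After month 9 (no interest yet): B = £4,523.00 − 9·£210.00 = £2,633.00.
Then at r₁ with £210.00/mo: n₂ = −ln(1 − r₁·B/P)/ln(1+r₁) ≈ 14.21 → 15 more payments.
Total paid = 23·£210.00 + £44.55 = £4,874.55; interest = £4,874.55 − £4,523.00 = £351.55.

£351.55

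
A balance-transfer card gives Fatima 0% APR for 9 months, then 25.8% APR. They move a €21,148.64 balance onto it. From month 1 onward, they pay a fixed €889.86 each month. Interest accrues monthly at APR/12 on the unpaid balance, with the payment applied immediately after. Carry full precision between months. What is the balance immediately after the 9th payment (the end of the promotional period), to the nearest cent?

€13,139.90

Promo months 1–9 at r₀ = 0%/12 = 0; months 10+ at r₁ = 25.8%/12 = 0.0215.
After month 9 (no interest yet): B = €21,148.64 − 9·€889.86 = €13,139.90.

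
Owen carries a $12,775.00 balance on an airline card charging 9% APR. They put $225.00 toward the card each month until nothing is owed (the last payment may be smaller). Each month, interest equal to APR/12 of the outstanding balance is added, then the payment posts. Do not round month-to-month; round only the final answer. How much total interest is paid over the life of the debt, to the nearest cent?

Monthly rate r = 9%/12 = 0.75% = 0.0075.
Payoff takes n = ⌈−ln(1 − rB₀/P)/ln(1+r)⌉ = ⌈74.255⌉ = 75 payments; the last is $57.57.
Total paid = 74·$225.00 + $57.57 = $16,707.57.
Total interest = total paid − principal = $16,707.57 − $12,775.00 = $3,932.57.

$3,932.57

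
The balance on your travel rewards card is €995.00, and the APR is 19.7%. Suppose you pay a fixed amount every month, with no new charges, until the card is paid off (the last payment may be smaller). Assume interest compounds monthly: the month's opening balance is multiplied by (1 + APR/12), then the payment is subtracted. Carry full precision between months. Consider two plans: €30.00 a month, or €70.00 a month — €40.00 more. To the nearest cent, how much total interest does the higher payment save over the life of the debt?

€306.31

Monthly rate r = 19.7%/12 = 1.64167% = 0.0164167.
At €30.00/mo: n = ⌈−ln(1 − rB₀/P)/ln(1+r)⌉ = 49 payments (last €8.76); total interest = total paid − €995.00 = €453.76.
At €70.00/mo: 17 payments (last €22.45); total interest €147.45.
Interest saved = €453.76 − €147.45 = €306.31.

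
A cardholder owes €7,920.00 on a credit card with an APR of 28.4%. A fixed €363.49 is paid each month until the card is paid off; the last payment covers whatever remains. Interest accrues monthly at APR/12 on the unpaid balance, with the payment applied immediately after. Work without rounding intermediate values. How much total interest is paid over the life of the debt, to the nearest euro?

€3,346

Monthly rate r = 28.4%/12 = 2.36667% = 0.0236667.
Payoff takes n = ⌈−ln(1 − rB₀/P)/ln(1+r)⌉ = ⌈30.994⌉ = 31 payments; the last is €361.40.
Total paid = 30·€363.49 + €361.40 = €11,266.10.
Total interest = total paid − principal = €11,266.10 − €7,920.00 = €3,346.10.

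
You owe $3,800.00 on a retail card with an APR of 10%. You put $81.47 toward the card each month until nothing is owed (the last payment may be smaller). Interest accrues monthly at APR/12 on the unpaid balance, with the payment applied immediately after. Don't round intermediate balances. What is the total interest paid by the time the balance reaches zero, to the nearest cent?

$1,031.58

Monthly rate r = 10%/12 = 0.833333% = 0.00833333.
Payoff takes n = ⌈−ln(1 − rB₀/P)/ln(1+r)⌉ = ⌈59.304⌉ = 60 payments; the last is $24.85.
Total paid = 59·$81.47 + $24.85 = $4,831.58.
Total interest = total paid − principal = $4,831.58 − $3,800.00 = $1,031.58.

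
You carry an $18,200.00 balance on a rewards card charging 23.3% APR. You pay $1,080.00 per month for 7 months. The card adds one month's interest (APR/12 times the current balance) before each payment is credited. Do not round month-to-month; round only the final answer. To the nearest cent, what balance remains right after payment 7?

Monthly rate r = 23.3%/12 = 1.94167% = 0.0194167.
Each month: B ← B·(1+r) − $1,080.00.
Month 1: interest $353.38; balance after payment $17,473.38.
Month 2: interest $339.27; balance after payment $16,732.66.
Month 3: interest $324.89; balance after payment $15,977.55.
Month 4: interest $310.23; balance after payment $15,207.78.
Month 5: interest $295.28; balance after payment $14,423.07.
Month 6: interest $280.05; balance after payment $13,623.11.
Month 7: interest $264.52; balance after payment $12,807.63.

$12,807.63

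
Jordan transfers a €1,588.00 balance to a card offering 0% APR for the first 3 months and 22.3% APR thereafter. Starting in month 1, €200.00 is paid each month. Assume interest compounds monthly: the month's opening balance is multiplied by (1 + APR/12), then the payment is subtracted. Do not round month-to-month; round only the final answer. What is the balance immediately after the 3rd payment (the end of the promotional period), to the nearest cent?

Promo months 1–3 at r₀ = 0%/12 = 0; months 4+ at r₁ = 22.3%/12 = 0.0185833.
After month 3 (no interest yet): B = €1,588.00 − 3·€200.00 = €988.00.

€988.00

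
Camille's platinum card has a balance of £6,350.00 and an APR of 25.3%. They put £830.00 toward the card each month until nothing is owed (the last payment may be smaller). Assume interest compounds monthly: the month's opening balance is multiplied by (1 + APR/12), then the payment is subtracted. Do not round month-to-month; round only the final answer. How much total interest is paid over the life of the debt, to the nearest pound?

Monthly rate r = 25.3%/12 = 2.10833% = 0.0210833.
Payoff takes n = ⌈−ln(1 − rB₀/P)/ln(1+r)⌉ = ⌈8.431⌉ = 9 payments; the last is £359.73.
Total paid = 8·£830.00 + £359.73 = £6,999.73.
Total interest = total paid − principal = £6,999.73 − £6,350.00 = £649.73.

£650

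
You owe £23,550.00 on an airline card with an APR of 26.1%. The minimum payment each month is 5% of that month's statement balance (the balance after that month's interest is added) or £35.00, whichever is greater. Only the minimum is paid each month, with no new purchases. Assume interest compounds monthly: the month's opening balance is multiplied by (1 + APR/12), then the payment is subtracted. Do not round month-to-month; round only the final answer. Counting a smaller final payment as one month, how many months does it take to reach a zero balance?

145 months

Monthly rate r = 26.1%/12 = 2.175% = 0.02175.
While 5% of the post-interest balance exceeds £35.00, each month B ← (B·(1+r))·(1 − 0.05), i.e. B shrinks by the factor (1+r)·0.95 = 0.97066.
This holds for months 1–119. Entering month 120 the balance is £680.95; 5% of the post-interest balance is now below £35.00, so the flat £35.00 minimum applies from here.
From month 120 a fixed £35.00 at rate r clears £680.95 in 26 more payments. Total: 119 + 26 = 145 months.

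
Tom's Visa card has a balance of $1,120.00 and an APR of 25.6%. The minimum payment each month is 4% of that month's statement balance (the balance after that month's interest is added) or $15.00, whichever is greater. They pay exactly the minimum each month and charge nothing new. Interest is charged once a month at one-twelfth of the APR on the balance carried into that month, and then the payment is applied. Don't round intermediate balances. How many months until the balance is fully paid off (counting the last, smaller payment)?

92 months

Monthly rate r = 25.6%/12 = 2.13333% = 0.0213333.
While 4% of the post-interest balance exceeds $15.00, each month B ← (B·(1+r))·(1 − 0.04), i.e. B shrinks by the factor (1+r)·0.96 = 0.98048.
This holds for months 1–57. Entering month 58 the balance is $364.10; 4% of the post-interest balance is now below $15.00, so the flat $15.00 minimum applies from here.
From month 58 a fixed $15.00 at rate r clears $364.10 in 35 more payments. Total: 57 + 35 = 92 months.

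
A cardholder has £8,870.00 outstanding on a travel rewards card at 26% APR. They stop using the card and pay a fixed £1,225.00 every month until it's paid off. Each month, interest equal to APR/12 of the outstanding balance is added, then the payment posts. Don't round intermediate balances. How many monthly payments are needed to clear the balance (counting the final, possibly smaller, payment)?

8 payments

Monthly rate r = 26%/12 = 2.16667% = 0.0216667.
Recurrence: B ← B·(1+r) − £1,225.00.
Month 1: interest £192.18; balance after payment £7,837.18.
Month 2: interest £169.81; balance after payment £6,781.99.
Closed form: n = −ln(1 − rB₀/P)/ln(1+r) = −ln(0.84312)/ln(1.02167) ≈ 7.961, so the balance reaches zero during payment 8.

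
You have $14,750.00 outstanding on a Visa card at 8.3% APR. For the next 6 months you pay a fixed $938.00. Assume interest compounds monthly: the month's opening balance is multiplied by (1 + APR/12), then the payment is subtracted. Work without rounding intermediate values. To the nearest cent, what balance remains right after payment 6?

Monthly rate r = 8.3%/12 = 0.691667% = 0.00691667.
Each month: B ← B·(1+r) − $938.00.
Month 1: interest $102.02; balance after payment $13,914.02.
Month 2: interest $96.24; balance after payment $13,072.26.
Month 3: interest $90.42; balance after payment $12,224.68.
Month 4: interest $84.55; balance after payment $11,371.23.
Month 5: interest $78.65; balance after payment $10,511.88.
Month 6: interest $72.71; balance after payment $9,646.59.

$9,646.59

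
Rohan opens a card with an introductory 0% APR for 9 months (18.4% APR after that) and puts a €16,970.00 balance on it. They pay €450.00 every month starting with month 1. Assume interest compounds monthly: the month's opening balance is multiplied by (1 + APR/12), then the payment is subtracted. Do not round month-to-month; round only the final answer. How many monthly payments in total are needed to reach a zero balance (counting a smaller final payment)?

48 months

Promo months 1–9 at r₀ = 0%/12 = 0; months 10+ at r₁ = 18.4%/12 = 0.0153333.
After month 9 (no interest yet): B = €16,970.00 − 9·€450.00 = €12,920.00.
Then at r₁ with €450.00/mo: n₂ = −ln(1 − r₁·B/P)/ln(1+r₁) ≈ 38.13 → 39 more payments.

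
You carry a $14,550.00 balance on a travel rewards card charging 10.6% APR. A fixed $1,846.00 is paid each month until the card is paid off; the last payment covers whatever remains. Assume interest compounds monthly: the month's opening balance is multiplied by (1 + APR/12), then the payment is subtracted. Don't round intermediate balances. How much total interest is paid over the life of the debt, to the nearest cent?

$599.16

Monthly rate r = 10.6%/12 = 0.883333% = 0.00883333.
Payoff takes n = ⌈−ln(1 − rB₀/P)/ln(1+r)⌉ = ⌈8.206⌉ = 9 payments; the last is $381.16.
Total paid = 8·$1,846.00 + $381.16 = $15,149.16.
Total interest = total paid − principal = $15,149.16 − $14,550.00 = $599.16.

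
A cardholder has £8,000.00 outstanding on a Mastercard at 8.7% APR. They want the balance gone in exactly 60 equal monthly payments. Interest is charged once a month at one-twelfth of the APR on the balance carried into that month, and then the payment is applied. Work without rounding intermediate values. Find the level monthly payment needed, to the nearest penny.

£164.90

Monthly rate r = 8.7%/12 = 0.725% = 0.00725.
Level-payment amortization: P = B₀·r / (1 − (1+r)^(−n)) = 8000.00·0.00725 / (1 − 1.00725^(−60)).
Denominator 1 − (1+r)^(−60) = 0.351718787.
P = 58 / 0.351718787 ≈ 164.90.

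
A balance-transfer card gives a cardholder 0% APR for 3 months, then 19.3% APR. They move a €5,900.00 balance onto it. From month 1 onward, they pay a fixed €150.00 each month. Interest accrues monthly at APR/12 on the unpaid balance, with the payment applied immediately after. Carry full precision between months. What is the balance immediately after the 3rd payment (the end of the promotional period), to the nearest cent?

€5,450.00

Promo months 1–3 at r₀ = 0%/12 = 0; months 4+ at r₁ = 19.3%/12 = 0.0160833.
After month 3 (no interest yet): B = €5,900.00 − 3·€150.00 = €5,450.00.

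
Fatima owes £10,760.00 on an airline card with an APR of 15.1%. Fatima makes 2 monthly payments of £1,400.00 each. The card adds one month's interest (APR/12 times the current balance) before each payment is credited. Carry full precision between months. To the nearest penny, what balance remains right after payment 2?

£8,214.88

Monthly rate r = 15.1%/12 = 1.25833% = 0.0125833.
Each month: B ← B·(1+r) − £1,400.00.
Month 1: interest £135.40; balance after payment £9,495.40.
Month 2: interest £119.48; balance after payment £8,214.88.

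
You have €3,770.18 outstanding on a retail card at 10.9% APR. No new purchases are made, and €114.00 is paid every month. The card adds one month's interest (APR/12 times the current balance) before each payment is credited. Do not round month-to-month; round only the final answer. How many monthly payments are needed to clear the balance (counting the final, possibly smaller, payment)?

40 payments

Monthly rate r = 10.9%/12 = 0.908333% = 0.00908333.
Recurrence: B ← B·(1+r) − €114.00.
Month 1: interest €34.25; balance after payment €3,690.43.
Month 2: interest €33.52; balance after payment €3,609.95.
Closed form: n = −ln(1 − rB₀/P)/ln(1+r) = −ln(0.6996)/ln(1.00908) ≈ 39.509, so the balance reaches zero during payment 40.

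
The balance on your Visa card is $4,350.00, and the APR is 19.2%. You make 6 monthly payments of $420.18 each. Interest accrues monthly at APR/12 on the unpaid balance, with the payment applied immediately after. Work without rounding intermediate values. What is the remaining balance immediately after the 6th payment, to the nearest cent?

$2,160.56

Monthly rate r = 19.2%/12 = 1.6% = 0.016.
Each month: B ← B·(1+r) − $420.18.
Month 1: interest $69.60; balance after payment $3,999.42.
Month 2: interest $63.99; balance after payment $3,643.23.
Month 3: interest $58.29; balance after payment $3,281.34.
Month 4: interest $52.50; balance after payment $2,913.66.
Month 5: interest $46.62; balance after payment $2,540.10.
Month 6: interest $40.64; balance after payment $2,160.56.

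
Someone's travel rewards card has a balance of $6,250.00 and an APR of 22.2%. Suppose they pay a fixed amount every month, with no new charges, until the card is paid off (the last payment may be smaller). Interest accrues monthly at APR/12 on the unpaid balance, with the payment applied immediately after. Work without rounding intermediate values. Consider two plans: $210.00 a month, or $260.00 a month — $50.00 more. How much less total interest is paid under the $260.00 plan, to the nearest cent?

Monthly rate r = 22.2%/12 = 1.85% = 0.0185.
At $210.00/mo: n = ⌈−ln(1 − rB₀/P)/ln(1+r)⌉ = 44 payments (last $133.34); total interest = total paid − $6,250.00 = $2,913.34.
At $260.00/mo: 33 payments (last $23.98); total interest $2,093.98.
Interest saved = $2,913.34 − $2,093.98 = $819.36.

$819.36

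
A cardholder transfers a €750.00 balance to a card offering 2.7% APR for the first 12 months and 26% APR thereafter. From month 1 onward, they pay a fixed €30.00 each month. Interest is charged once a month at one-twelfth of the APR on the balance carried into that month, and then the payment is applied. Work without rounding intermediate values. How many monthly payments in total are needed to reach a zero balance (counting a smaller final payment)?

29 months

Promo months 1–12 at r₀ = 2.7%/12 = 0.00225; months 13+ at r₁ = 26%/12 = 0.0216667.
After month 12: iterate B ← B·(1+r₀) − €30.00 for 12 months → €406.01.
Then at r₁ with €30.00/mo: n₂ = −ln(1 − r₁·B/P)/ln(1+r₁) ≈ 16.19 → 17 more payments.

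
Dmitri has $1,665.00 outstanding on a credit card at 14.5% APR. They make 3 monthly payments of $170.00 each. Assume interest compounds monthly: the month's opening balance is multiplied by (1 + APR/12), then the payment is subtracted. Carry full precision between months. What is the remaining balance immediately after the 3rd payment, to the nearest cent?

Monthly rate r = 14.5%/12 = 1.20833% = 0.0120833.
Each month: B ← B·(1+r) − $170.00.
Month 1: interest $20.12; balance after payment $1,515.12.
Month 2: interest $18.31; balance after payment $1,363.43.
Month 3: interest $16.47; balance after payment $1,209.90.

$1,209.90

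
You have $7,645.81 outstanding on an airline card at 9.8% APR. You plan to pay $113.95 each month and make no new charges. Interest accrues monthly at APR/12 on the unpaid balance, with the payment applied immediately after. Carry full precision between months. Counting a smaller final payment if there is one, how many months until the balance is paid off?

98 months

Monthly rate r = 9.8%/12 = 0.816667% = 0.00816667.
Recurrence: B ← B·(1+r) − $113.95.
Month 1: interest $62.44; balance after payment $7,594.30.
Month 2: interest $62.02; balance after payment $7,542.37.
Closed form: n = −ln(1 − rB₀/P)/ln(1+r) = −ln(0.45203)/ln(1.00817) ≈ 97.621, so the balance reaches zero during payment 98.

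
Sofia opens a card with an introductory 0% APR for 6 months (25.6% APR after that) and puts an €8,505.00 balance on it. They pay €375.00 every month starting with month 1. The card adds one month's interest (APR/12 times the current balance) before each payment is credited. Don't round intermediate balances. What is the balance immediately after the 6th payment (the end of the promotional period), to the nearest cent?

Promo months 1–6 at r₀ = 0%/12 = 0; months 7+ at r₁ = 25.6%/12 = 0.0213333.
After month 6 (no interest yet): B = €8,505.00 − 6·€375.00 = €6,255.00.

€6,255.00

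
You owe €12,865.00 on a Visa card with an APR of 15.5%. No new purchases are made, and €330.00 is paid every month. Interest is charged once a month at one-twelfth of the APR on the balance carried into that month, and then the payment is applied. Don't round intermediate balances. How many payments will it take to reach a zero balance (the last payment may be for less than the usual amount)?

55 months

Monthly rate r = 15.5%/12 = 1.29167% = 0.0129167.
Recurrence: B ← B·(1+r) − €330.00.
Month 1: interest €166.17; balance after payment €12,701.17.
Month 2: interest €164.06; balance after payment €12,535.23.
Closed form: n = −ln(1 − rB₀/P)/ln(1+r) = −ln(0.49645)/ln(1.01292) ≈ 54.565, so the balance reaches zero during payment 55.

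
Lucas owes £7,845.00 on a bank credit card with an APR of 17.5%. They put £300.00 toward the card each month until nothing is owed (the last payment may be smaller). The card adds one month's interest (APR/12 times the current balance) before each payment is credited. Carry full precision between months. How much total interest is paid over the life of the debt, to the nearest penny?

£2,106.02

Monthly rate r = 17.5%/12 = 1.45833% = 0.0145833.
Payoff takes n = ⌈−ln(1 − rB₀/P)/ln(1+r)⌉ = ⌈33.169⌉ = 34 payments; the last is £51.02.
Total paid = 33·£300.00 + £51.02 = £9,951.02.
Total interest = total paid − principal = £9,951.02 − £7,845.00 = £2,106.02.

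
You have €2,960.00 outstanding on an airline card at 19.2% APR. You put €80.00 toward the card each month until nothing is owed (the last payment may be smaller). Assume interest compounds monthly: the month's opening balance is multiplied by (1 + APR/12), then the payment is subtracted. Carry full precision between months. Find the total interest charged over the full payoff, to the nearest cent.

Monthly rate r = 19.2%/12 = 1.6% = 0.016.
Payoff takes n = ⌈−ln(1 − rB₀/P)/ln(1+r)⌉ = ⌈56.478⌉ = 57 payments; the last is €38.36.
Total paid = 56·€80.00 + €38.36 = €4,518.36.
Total interest = total paid − principal = €4,518.36 − €2,960.00 = €1,558.36.

€1,558.36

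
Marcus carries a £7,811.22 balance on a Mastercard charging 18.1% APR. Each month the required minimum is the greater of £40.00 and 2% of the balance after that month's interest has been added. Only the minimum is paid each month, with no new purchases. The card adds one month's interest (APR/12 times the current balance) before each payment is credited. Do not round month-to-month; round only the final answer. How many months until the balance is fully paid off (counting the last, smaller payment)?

355 months

Monthly rate r = 18.1%/12 = 1.50833% = 0.0150833.
While 2% of the post-interest balance exceeds £40.00, each month B ← (B·(1+r))·(1 − 0.02), i.e. B shrinks by the factor (1+r)·0.98 = 0.99478.
This holds for months 1–264. Entering month 265 the balance is £1,962.69; 2% of the post-interest balance is now below £40.00, so the flat £40.00 minimum applies from here.
From month 265 a fixed £40.00 at rate r clears £1,962.69 in 91 more payments. Total: 264 + 91 = 355 months.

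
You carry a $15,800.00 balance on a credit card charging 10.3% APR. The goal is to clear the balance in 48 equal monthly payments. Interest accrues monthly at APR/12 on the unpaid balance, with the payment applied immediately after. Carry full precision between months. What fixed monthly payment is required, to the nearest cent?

$403.01

Monthly rate r = 10.3%/12 = 0.858333% = 0.00858333.
Level-payment amortization: P = B₀·r / (1 − (1+r)^(−n)) = 15800.00·0.00858333 / (1 − 1.00858^(−48)).
Denominator 1 − (1+r)^(−48) = 0.336510258.
P = 135.617 / 0.336510258 ≈ 403.01.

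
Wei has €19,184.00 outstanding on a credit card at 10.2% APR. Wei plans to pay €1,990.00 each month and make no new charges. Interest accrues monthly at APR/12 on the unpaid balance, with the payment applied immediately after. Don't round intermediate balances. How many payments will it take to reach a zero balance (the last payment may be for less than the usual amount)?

Monthly rate r = 10.2%/12 = 0.85% = 0.0085.
Recurrence: B ← B·(1+r) − €1,990.00.
Month 1: interest €163.06; balance after payment €17,357.06.
Month 2: interest €147.54; balance after payment €15,514.60.
Closed form: n = −ln(1 − rB₀/P)/ln(1+r) = −ln(0.91806)/ln(1.0085) ≈ 10.101, so the balance reaches zero during payment 11.

11 months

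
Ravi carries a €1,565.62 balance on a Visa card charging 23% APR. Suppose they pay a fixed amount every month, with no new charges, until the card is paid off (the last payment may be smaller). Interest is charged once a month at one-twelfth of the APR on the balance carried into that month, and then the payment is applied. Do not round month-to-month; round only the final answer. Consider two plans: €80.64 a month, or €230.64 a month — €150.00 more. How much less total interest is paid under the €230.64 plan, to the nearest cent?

€283.22

Monthly rate r = 23%/12 = 1.91667% = 0.0191667.
At €80.64/mo: n = ⌈−ln(1 − rB₀/P)/ln(1+r)⌉ = 25 payments (last €41.64); total interest = total paid − €1,565.62 = €411.38.
At €230.64/mo: 8 payments (last €79.30); total interest €128.16.
Interest saved = €411.38 − €128.16 = €283.22.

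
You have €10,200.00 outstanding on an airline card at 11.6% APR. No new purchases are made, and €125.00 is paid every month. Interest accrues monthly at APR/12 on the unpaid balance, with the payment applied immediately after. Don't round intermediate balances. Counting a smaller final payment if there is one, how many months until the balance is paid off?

Monthly rate r = 11.6%/12 = 0.966667% = 0.00966667.
Recurrence: B ← B·(1+r) − €125.00.
Month 1: interest €98.60; balance after payment €10,173.60.
Month 2: interest €98.34; balance after payment €10,146.94.
Closed form: n = −ln(1 − rB₀/P)/ln(1+r) = −ln(0.2112)/ln(1.00967) ≈ 161.633, so the balance reaches zero during payment 162.

162 payments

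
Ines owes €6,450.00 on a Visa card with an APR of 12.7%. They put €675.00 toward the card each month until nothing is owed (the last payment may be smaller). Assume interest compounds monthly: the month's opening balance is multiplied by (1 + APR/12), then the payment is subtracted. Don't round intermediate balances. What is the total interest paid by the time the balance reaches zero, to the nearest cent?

Monthly rate r = 12.7%/12 = 1.05833% = 0.0105833.
Payoff takes n = ⌈−ln(1 − rB₀/P)/ln(1+r)⌉ = ⌈10.127⌉ = 11 payments; the last is €86.26.
Total paid = 10·€675.00 + €86.26 = €6,836.26.
Total interest = total paid − principal = €6,836.26 − €6,450.00 = €386.26.

€386.26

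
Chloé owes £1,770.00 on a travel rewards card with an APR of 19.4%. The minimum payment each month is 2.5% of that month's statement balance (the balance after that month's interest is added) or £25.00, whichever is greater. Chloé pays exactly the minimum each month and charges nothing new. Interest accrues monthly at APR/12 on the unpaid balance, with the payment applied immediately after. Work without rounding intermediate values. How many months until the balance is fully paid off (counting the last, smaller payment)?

Monthly rate r = 19.4%/12 = 1.61667% = 0.0161667.
While 2.5% of the post-interest balance exceeds £25.00, each month B ← (B·(1+r))·(1 − 0.025), i.e. B shrinks by the factor (1+r)·0.975 = 0.99076.
This holds for months 1–64. Entering month 65 the balance is £977.29; 2.5% of the post-interest balance is now below £25.00, so the flat £25.00 minimum applies from here.
From month 65 a fixed £25.00 at rate r clears £977.29 in 63 more payments. Total: 64 + 63 = 127 months.

127 months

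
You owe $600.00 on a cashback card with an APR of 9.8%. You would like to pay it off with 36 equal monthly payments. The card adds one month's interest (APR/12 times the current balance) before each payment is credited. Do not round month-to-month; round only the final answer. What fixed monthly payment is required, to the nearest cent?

Monthly rate r = 9.8%/12 = 0.816667% = 0.00816667.
Level-payment amortization: P = B₀·r / (1 − (1+r)^(−n)) = 600.00·0.00816667 / (1 − 1.00817^(−36)).
Denominator 1 − (1+r)^(−36) = 0.253833114.
P = 4.9 / 0.253833114 ≈ 19.30.

$19.30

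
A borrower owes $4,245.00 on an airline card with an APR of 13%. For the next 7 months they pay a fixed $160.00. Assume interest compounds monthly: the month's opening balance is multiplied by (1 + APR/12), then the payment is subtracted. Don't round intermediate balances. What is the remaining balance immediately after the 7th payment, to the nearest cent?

Monthly rate r = 13%/12 = 1.08333% = 0.0108333.
Each month: B ← B·(1+r) − $160.00.
Month 1: interest $45.99; balance after payment $4,130.99.
Month 2: interest $44.75; balance after payment $4,015.74.
Month 3: interest $43.50; balance after payment $3,899.24.
Month 4: interest $42.24; balance after payment $3,781.49.
Month 5: interest $40.97; balance after payment $3,662.45.
Month 6: interest $39.68; balance after payment $3,542.13.
Month 7: interest $38.37; balance after payment $3,420.50.

$3,420.50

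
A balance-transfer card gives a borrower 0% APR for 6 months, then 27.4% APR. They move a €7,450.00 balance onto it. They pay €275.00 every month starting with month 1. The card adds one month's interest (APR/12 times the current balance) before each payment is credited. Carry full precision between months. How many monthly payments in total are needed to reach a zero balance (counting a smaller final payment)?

Promo months 1–6 at r₀ = 0%/12 = 0; months 7+ at r₁ = 27.4%/12 = 0.0228333.
After month 6 (no interest yet): B = €7,450.00 − 6·€275.00 = €5,800.00.
Then at r₁ with €275.00/mo: n₂ = −ln(1 − r₁·B/P)/ln(1+r₁) ≈ 29.10 → 30 more payments.

36 payments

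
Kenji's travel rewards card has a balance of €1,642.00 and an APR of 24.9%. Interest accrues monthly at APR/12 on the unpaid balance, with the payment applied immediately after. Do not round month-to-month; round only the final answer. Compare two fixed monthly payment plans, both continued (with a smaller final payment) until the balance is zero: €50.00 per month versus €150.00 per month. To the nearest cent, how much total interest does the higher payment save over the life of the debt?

€902.77

Monthly rate r = 24.9%/12 = 2.075% = 0.02075.
At €50.00/mo: n = ⌈−ln(1 − rB₀/P)/ln(1+r)⌉ = 56 payments (last €35.02); total interest = total paid − €1,642.00 = €1,143.02.
At €150.00/mo: 13 payments (last €82.25); total interest €240.25.
Interest saved = €1,143.02 − €240.25 = €902.77.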